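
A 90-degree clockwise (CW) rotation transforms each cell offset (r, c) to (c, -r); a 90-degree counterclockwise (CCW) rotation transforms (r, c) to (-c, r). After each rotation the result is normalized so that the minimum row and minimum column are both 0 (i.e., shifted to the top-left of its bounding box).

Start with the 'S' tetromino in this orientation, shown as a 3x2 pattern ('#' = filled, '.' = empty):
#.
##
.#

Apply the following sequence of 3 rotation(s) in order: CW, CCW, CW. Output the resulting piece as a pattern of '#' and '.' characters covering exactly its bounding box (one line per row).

Answer: .##
##.

Derivation:
Start:
#.
##
.#
After rotation 1 (CW):
.##
##.
After rotation 2 (CCW):
#.
##
.#
After rotation 3 (CW):
.##
##.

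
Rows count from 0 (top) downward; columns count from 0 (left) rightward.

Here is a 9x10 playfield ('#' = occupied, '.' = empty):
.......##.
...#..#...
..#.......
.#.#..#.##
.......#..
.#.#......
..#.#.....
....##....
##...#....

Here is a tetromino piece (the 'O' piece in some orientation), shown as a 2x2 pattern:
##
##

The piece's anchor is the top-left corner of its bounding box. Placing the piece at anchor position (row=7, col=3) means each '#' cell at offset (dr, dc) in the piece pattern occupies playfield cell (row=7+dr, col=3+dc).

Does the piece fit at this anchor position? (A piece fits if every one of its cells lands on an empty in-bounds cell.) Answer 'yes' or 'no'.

Answer: no

Derivation:
Check each piece cell at anchor (7, 3):
  offset (0,0) -> (7,3): empty -> OK
  offset (0,1) -> (7,4): occupied ('#') -> FAIL
  offset (1,0) -> (8,3): empty -> OK
  offset (1,1) -> (8,4): empty -> OK
All cells valid: no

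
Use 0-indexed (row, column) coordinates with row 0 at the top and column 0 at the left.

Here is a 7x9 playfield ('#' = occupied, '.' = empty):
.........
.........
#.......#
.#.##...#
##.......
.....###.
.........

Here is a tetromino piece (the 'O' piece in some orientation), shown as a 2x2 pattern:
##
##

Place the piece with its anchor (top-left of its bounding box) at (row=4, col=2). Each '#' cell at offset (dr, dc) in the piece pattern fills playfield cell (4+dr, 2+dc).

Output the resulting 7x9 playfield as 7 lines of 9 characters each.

Answer: .........
.........
#.......#
.#.##...#
####.....
..##.###.
.........

Derivation:
Fill (4+0,2+0) = (4,2)
Fill (4+0,2+1) = (4,3)
Fill (4+1,2+0) = (5,2)
Fill (4+1,2+1) = (5,3)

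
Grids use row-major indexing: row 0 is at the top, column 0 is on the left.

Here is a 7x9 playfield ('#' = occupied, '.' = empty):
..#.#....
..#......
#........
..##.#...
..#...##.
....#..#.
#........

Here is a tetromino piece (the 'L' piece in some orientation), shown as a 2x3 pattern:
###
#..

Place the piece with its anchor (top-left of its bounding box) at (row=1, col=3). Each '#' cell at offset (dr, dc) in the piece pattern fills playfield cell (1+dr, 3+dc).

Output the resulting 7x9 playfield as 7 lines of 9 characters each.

Fill (1+0,3+0) = (1,3)
Fill (1+0,3+1) = (1,4)
Fill (1+0,3+2) = (1,5)
Fill (1+1,3+0) = (2,3)

Answer: ..#.#....
..####...
#..#.....
..##.#...
..#...##.
....#..#.
#........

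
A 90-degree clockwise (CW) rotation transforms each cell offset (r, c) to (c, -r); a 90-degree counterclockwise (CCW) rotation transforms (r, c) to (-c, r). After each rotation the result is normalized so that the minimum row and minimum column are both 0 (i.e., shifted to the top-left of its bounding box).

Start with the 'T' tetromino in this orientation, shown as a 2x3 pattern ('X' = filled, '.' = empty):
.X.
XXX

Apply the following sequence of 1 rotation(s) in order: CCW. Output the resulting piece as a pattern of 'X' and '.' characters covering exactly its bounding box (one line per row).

Start:
.X.
XXX
After rotation 1 (CCW):
.X
XX
.X

Answer: .X
XX
.X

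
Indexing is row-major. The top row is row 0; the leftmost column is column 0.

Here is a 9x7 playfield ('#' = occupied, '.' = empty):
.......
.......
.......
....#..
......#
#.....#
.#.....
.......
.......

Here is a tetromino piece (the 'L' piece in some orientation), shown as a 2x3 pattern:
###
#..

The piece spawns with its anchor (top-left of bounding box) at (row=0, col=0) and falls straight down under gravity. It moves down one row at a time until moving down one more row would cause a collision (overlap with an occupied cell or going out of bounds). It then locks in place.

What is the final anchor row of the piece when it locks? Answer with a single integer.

Spawn at (row=0, col=0). Try each row:
  row 0: fits
  row 1: fits
  row 2: fits
  row 3: fits
  row 4: blocked -> lock at row 3

Answer: 3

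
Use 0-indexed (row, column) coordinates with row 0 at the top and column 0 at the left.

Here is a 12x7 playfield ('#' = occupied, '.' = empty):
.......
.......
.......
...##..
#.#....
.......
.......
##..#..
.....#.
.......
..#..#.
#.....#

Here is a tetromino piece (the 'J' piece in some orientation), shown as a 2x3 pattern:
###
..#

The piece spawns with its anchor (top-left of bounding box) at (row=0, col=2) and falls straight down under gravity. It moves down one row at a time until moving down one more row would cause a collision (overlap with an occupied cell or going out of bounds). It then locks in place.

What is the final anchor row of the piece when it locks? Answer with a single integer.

Answer: 1

Derivation:
Spawn at (row=0, col=2). Try each row:
  row 0: fits
  row 1: fits
  row 2: blocked -> lock at row 1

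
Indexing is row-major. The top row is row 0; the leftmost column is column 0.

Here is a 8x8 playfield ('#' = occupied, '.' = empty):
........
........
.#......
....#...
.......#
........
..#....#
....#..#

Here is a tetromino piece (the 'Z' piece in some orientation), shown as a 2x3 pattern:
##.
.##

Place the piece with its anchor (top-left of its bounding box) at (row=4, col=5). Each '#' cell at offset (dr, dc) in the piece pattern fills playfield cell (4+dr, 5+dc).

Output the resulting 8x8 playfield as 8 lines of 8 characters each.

Answer: ........
........
.#......
....#...
.....###
......##
..#....#
....#..#

Derivation:
Fill (4+0,5+0) = (4,5)
Fill (4+0,5+1) = (4,6)
Fill (4+1,5+1) = (5,6)
Fill (4+1,5+2) = (5,7)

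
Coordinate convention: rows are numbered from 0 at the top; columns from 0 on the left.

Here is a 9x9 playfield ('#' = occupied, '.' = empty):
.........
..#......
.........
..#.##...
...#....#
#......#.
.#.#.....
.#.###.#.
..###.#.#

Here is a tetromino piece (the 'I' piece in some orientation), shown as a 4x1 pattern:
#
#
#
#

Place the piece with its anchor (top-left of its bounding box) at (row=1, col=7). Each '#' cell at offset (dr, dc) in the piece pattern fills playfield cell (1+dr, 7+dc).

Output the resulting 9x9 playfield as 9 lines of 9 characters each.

Fill (1+0,7+0) = (1,7)
Fill (1+1,7+0) = (2,7)
Fill (1+2,7+0) = (3,7)
Fill (1+3,7+0) = (4,7)

Answer: .........
..#....#.
.......#.
..#.##.#.
...#...##
#......#.
.#.#.....
.#.###.#.
..###.#.#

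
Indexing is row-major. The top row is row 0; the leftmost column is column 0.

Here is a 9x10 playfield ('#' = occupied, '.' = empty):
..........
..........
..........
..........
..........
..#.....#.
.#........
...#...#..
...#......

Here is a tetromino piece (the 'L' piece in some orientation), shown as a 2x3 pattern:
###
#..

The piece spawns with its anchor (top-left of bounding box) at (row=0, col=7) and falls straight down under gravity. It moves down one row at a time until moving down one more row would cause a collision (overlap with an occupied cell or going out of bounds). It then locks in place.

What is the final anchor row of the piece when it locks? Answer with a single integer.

Answer: 4

Derivation:
Spawn at (row=0, col=7). Try each row:
  row 0: fits
  row 1: fits
  row 2: fits
  row 3: fits
  row 4: fits
  row 5: blocked -> lock at row 4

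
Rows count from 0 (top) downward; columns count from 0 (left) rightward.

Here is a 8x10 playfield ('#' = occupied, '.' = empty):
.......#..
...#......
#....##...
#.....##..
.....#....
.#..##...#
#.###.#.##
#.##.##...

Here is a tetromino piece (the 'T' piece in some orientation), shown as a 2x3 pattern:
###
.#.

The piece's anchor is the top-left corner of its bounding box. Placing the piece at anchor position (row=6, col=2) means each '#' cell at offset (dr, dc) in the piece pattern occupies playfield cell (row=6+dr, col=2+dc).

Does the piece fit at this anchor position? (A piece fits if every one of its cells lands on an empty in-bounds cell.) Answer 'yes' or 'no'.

Answer: no

Derivation:
Check each piece cell at anchor (6, 2):
  offset (0,0) -> (6,2): occupied ('#') -> FAIL
  offset (0,1) -> (6,3): occupied ('#') -> FAIL
  offset (0,2) -> (6,4): occupied ('#') -> FAIL
  offset (1,1) -> (7,3): occupied ('#') -> FAIL
All cells valid: no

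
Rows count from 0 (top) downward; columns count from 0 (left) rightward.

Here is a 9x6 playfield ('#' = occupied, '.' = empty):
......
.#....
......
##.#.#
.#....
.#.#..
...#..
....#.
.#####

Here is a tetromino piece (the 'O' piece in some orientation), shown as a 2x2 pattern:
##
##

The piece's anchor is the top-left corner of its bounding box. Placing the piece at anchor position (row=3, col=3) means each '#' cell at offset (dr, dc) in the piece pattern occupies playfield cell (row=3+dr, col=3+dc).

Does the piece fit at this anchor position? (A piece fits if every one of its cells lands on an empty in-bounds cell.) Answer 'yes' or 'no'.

Check each piece cell at anchor (3, 3):
  offset (0,0) -> (3,3): occupied ('#') -> FAIL
  offset (0,1) -> (3,4): empty -> OK
  offset (1,0) -> (4,3): empty -> OK
  offset (1,1) -> (4,4): empty -> OK
All cells valid: no

Answer: no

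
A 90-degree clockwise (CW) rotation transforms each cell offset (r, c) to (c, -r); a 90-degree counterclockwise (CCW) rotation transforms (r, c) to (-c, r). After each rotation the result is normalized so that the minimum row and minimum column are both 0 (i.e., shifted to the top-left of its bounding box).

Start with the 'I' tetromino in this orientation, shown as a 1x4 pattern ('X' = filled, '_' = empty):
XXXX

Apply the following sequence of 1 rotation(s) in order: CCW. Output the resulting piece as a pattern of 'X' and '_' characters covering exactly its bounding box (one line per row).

Start:
XXXX
After rotation 1 (CCW):
X
X
X
X

Answer: X
X
X
X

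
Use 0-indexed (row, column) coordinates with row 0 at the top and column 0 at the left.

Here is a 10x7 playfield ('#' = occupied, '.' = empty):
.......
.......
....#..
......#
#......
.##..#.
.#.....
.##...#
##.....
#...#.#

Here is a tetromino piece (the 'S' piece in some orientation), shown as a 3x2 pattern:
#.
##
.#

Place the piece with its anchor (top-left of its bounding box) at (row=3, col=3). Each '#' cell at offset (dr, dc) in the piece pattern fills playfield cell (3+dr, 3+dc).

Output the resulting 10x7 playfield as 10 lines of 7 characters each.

Answer: .......
.......
....#..
...#..#
#..##..
.##.##.
.#.....
.##...#
##.....
#...#.#

Derivation:
Fill (3+0,3+0) = (3,3)
Fill (3+1,3+0) = (4,3)
Fill (3+1,3+1) = (4,4)
Fill (3+2,3+1) = (5,4)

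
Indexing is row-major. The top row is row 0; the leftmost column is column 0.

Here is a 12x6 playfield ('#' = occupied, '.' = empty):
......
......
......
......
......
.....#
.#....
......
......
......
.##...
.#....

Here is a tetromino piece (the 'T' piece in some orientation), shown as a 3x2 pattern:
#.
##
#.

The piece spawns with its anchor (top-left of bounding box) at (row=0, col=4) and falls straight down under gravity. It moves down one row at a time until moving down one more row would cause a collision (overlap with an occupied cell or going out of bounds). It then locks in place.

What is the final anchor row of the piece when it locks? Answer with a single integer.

Spawn at (row=0, col=4). Try each row:
  row 0: fits
  row 1: fits
  row 2: fits
  row 3: fits
  row 4: blocked -> lock at row 3

Answer: 3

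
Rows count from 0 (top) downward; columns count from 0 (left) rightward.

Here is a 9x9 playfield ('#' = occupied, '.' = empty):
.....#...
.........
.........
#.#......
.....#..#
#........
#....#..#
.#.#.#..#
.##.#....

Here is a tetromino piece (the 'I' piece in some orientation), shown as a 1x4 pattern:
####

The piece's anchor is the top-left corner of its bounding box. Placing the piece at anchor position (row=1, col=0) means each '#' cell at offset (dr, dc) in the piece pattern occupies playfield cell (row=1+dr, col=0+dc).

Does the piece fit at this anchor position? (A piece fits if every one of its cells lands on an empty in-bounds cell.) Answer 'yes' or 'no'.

Answer: yes

Derivation:
Check each piece cell at anchor (1, 0):
  offset (0,0) -> (1,0): empty -> OK
  offset (0,1) -> (1,1): empty -> OK
  offset (0,2) -> (1,2): empty -> OK
  offset (0,3) -> (1,3): empty -> OK
All cells valid: yes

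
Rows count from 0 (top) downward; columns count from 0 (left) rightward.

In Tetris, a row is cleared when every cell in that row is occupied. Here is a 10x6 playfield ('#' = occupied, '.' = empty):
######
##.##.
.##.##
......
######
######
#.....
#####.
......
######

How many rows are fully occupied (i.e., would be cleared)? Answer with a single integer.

Check each row:
  row 0: 0 empty cells -> FULL (clear)
  row 1: 2 empty cells -> not full
  row 2: 2 empty cells -> not full
  row 3: 6 empty cells -> not full
  row 4: 0 empty cells -> FULL (clear)
  row 5: 0 empty cells -> FULL (clear)
  row 6: 5 empty cells -> not full
  row 7: 1 empty cell -> not full
  row 8: 6 empty cells -> not full
  row 9: 0 empty cells -> FULL (clear)
Total rows cleared: 4

Answer: 4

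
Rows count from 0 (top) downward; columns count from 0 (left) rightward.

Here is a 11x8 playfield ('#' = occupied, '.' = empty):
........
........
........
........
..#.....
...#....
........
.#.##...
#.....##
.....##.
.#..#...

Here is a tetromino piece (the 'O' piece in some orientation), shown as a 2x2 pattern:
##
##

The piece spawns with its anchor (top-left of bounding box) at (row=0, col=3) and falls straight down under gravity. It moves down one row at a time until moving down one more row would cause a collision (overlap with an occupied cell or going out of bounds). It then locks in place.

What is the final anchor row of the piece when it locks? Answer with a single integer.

Spawn at (row=0, col=3). Try each row:
  row 0: fits
  row 1: fits
  row 2: fits
  row 3: fits
  row 4: blocked -> lock at row 3

Answer: 3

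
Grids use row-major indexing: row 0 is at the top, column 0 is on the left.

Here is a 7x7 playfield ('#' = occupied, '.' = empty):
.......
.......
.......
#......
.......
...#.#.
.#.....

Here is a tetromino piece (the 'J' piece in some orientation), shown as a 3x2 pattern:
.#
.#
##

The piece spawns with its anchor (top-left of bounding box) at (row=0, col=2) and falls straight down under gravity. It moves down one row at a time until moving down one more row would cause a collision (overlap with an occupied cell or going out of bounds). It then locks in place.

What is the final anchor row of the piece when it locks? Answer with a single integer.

Spawn at (row=0, col=2). Try each row:
  row 0: fits
  row 1: fits
  row 2: fits
  row 3: blocked -> lock at row 2

Answer: 2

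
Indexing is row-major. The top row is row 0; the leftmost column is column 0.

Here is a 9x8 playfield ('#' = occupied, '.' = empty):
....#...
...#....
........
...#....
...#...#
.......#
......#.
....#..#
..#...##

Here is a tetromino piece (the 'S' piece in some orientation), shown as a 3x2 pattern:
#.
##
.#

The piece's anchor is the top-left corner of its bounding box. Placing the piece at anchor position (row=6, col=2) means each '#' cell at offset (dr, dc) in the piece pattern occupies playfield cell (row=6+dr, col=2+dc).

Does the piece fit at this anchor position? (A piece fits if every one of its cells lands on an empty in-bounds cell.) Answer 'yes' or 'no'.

Answer: yes

Derivation:
Check each piece cell at anchor (6, 2):
  offset (0,0) -> (6,2): empty -> OK
  offset (1,0) -> (7,2): empty -> OK
  offset (1,1) -> (7,3): empty -> OK
  offset (2,1) -> (8,3): empty -> OK
All cells valid: yes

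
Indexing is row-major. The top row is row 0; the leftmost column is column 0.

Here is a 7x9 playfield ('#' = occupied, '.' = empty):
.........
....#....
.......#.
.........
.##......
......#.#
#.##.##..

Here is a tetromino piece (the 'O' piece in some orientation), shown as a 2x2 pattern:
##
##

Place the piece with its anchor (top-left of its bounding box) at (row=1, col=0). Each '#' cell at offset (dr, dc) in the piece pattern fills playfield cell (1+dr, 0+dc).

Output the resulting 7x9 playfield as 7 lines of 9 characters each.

Fill (1+0,0+0) = (1,0)
Fill (1+0,0+1) = (1,1)
Fill (1+1,0+0) = (2,0)
Fill (1+1,0+1) = (2,1)

Answer: .........
##..#....
##.....#.
.........
.##......
......#.#
#.##.##..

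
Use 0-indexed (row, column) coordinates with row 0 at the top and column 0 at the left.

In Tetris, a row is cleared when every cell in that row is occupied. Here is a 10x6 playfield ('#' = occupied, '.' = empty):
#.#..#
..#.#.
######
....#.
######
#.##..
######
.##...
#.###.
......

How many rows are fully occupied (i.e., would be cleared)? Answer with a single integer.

Answer: 3

Derivation:
Check each row:
  row 0: 3 empty cells -> not full
  row 1: 4 empty cells -> not full
  row 2: 0 empty cells -> FULL (clear)
  row 3: 5 empty cells -> not full
  row 4: 0 empty cells -> FULL (clear)
  row 5: 3 empty cells -> not full
  row 6: 0 empty cells -> FULL (clear)
  row 7: 4 empty cells -> not full
  row 8: 2 empty cells -> not full
  row 9: 6 empty cells -> not full
Total rows cleared: 3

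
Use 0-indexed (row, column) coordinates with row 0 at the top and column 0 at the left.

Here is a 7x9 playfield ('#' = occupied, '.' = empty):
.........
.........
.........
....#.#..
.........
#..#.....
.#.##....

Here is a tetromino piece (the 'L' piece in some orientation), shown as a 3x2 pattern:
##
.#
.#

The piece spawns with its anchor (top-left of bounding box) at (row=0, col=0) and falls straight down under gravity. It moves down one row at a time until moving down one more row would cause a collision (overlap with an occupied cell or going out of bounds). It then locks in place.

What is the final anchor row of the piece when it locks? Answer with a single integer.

Spawn at (row=0, col=0). Try each row:
  row 0: fits
  row 1: fits
  row 2: fits
  row 3: fits
  row 4: blocked -> lock at row 3

Answer: 3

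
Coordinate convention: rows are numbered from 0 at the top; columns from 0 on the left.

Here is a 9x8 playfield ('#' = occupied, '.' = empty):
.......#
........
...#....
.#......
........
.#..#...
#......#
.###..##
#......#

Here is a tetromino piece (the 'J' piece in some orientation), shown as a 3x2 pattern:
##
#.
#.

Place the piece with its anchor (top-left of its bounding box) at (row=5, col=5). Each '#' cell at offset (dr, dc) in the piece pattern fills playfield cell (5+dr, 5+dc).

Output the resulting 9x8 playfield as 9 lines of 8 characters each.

Answer: .......#
........
...#....
.#......
........
.#..###.
#....#.#
.###.###
#......#

Derivation:
Fill (5+0,5+0) = (5,5)
Fill (5+0,5+1) = (5,6)
Fill (5+1,5+0) = (6,5)
Fill (5+2,5+0) = (7,5)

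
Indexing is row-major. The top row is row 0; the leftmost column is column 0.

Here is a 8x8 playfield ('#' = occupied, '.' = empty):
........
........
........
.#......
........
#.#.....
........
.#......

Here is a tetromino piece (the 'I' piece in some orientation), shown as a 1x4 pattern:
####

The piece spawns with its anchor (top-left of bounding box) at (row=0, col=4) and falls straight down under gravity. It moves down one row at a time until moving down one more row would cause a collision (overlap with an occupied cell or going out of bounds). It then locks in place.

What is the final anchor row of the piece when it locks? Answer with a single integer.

Spawn at (row=0, col=4). Try each row:
  row 0: fits
  row 1: fits
  row 2: fits
  row 3: fits
  row 4: fits
  row 5: fits
  row 6: fits
  row 7: fits
  row 8: out of bounds -> lock at row 7

Answer: 7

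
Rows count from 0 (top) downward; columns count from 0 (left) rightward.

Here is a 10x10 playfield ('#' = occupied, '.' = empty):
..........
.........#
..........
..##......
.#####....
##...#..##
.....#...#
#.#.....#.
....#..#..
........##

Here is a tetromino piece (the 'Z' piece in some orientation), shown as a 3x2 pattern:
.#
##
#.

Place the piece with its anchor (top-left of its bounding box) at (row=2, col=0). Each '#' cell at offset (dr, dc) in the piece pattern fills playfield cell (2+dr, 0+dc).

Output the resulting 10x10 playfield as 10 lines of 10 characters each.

Answer: ..........
.........#
.#........
####......
######....
##...#..##
.....#...#
#.#.....#.
....#..#..
........##

Derivation:
Fill (2+0,0+1) = (2,1)
Fill (2+1,0+0) = (3,0)
Fill (2+1,0+1) = (3,1)
Fill (2+2,0+0) = (4,0)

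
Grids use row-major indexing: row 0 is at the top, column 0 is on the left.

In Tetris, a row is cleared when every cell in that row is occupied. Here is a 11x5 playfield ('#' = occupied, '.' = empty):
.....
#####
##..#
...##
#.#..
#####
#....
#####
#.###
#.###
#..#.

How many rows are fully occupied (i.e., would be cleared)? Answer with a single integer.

Answer: 3

Derivation:
Check each row:
  row 0: 5 empty cells -> not full
  row 1: 0 empty cells -> FULL (clear)
  row 2: 2 empty cells -> not full
  row 3: 3 empty cells -> not full
  row 4: 3 empty cells -> not full
  row 5: 0 empty cells -> FULL (clear)
  row 6: 4 empty cells -> not full
  row 7: 0 empty cells -> FULL (clear)
  row 8: 1 empty cell -> not full
  row 9: 1 empty cell -> not full
  row 10: 3 empty cells -> not full
Total rows cleared: 3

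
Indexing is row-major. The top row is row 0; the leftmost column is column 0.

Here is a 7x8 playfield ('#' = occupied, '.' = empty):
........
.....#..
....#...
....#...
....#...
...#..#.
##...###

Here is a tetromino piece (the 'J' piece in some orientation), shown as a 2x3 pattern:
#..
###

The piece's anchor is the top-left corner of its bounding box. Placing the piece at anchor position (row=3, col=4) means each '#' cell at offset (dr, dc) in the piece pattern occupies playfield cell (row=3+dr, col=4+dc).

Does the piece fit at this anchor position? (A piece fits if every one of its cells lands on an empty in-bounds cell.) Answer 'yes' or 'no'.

Answer: no

Derivation:
Check each piece cell at anchor (3, 4):
  offset (0,0) -> (3,4): occupied ('#') -> FAIL
  offset (1,0) -> (4,4): occupied ('#') -> FAIL
  offset (1,1) -> (4,5): empty -> OK
  offset (1,2) -> (4,6): empty -> OK
All cells valid: no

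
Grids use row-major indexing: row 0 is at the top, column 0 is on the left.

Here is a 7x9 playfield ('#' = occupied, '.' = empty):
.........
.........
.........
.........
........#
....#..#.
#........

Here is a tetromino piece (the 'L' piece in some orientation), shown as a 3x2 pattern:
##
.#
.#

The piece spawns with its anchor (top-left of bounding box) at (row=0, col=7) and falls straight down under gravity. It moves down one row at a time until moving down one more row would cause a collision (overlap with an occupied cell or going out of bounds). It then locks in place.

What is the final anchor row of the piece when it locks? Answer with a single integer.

Spawn at (row=0, col=7). Try each row:
  row 0: fits
  row 1: fits
  row 2: blocked -> lock at row 1

Answer: 1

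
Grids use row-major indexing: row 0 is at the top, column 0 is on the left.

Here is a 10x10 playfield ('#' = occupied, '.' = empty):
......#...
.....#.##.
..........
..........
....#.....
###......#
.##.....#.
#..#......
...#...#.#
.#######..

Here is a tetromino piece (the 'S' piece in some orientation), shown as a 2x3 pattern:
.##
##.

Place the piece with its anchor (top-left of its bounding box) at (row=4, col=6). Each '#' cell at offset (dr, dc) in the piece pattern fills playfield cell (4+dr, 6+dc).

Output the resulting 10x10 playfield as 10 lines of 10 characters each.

Answer: ......#...
.....#.##.
..........
..........
....#..##.
###...##.#
.##.....#.
#..#......
...#...#.#
.#######..

Derivation:
Fill (4+0,6+1) = (4,7)
Fill (4+0,6+2) = (4,8)
Fill (4+1,6+0) = (5,6)
Fill (4+1,6+1) = (5,7)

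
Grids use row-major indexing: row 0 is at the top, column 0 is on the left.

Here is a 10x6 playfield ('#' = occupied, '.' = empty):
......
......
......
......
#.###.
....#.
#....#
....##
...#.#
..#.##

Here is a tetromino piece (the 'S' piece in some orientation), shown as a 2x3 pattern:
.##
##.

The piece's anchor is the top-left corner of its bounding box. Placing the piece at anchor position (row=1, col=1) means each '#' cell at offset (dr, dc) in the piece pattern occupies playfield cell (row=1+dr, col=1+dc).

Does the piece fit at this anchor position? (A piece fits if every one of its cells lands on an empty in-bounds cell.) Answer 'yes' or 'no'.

Check each piece cell at anchor (1, 1):
  offset (0,1) -> (1,2): empty -> OK
  offset (0,2) -> (1,3): empty -> OK
  offset (1,0) -> (2,1): empty -> OK
  offset (1,1) -> (2,2): empty -> OK
All cells valid: yes

Answer: yes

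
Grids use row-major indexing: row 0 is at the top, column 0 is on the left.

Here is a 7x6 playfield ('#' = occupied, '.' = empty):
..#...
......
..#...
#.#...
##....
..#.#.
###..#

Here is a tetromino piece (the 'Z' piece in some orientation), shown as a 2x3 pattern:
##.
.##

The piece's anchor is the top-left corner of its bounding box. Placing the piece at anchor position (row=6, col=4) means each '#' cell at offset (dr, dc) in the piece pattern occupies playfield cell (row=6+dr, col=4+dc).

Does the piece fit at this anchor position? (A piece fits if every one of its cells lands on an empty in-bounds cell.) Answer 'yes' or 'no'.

Answer: no

Derivation:
Check each piece cell at anchor (6, 4):
  offset (0,0) -> (6,4): empty -> OK
  offset (0,1) -> (6,5): occupied ('#') -> FAIL
  offset (1,1) -> (7,5): out of bounds -> FAIL
  offset (1,2) -> (7,6): out of bounds -> FAIL
All cells valid: no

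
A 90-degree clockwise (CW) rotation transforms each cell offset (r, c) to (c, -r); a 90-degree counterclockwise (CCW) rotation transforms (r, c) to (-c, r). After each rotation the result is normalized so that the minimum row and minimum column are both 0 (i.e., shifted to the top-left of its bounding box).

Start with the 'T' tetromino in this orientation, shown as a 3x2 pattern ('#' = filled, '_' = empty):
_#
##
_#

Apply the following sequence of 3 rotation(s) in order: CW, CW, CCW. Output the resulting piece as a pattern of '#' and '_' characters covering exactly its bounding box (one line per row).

Answer: _#_
###

Derivation:
Start:
_#
##
_#
After rotation 1 (CW):
_#_
###
After rotation 2 (CW):
#_
##
#_
After rotation 3 (CCW):
_#_
###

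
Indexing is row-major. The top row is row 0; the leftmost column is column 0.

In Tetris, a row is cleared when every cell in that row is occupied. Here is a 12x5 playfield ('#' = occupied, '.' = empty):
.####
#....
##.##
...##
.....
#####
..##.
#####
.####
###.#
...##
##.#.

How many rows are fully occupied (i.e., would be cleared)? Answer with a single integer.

Check each row:
  row 0: 1 empty cell -> not full
  row 1: 4 empty cells -> not full
  row 2: 1 empty cell -> not full
  row 3: 3 empty cells -> not full
  row 4: 5 empty cells -> not full
  row 5: 0 empty cells -> FULL (clear)
  row 6: 3 empty cells -> not full
  row 7: 0 empty cells -> FULL (clear)
  row 8: 1 empty cell -> not full
  row 9: 1 empty cell -> not full
  row 10: 3 empty cells -> not full
  row 11: 2 empty cells -> not full
Total rows cleared: 2

Answer: 2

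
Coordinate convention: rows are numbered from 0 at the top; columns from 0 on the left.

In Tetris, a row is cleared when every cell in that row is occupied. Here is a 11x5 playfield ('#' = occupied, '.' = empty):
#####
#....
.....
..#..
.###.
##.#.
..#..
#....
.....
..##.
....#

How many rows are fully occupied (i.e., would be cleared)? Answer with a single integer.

Check each row:
  row 0: 0 empty cells -> FULL (clear)
  row 1: 4 empty cells -> not full
  row 2: 5 empty cells -> not full
  row 3: 4 empty cells -> not full
  row 4: 2 empty cells -> not full
  row 5: 2 empty cells -> not full
  row 6: 4 empty cells -> not full
  row 7: 4 empty cells -> not full
  row 8: 5 empty cells -> not full
  row 9: 3 empty cells -> not full
  row 10: 4 empty cells -> not full
Total rows cleared: 1

Answer: 1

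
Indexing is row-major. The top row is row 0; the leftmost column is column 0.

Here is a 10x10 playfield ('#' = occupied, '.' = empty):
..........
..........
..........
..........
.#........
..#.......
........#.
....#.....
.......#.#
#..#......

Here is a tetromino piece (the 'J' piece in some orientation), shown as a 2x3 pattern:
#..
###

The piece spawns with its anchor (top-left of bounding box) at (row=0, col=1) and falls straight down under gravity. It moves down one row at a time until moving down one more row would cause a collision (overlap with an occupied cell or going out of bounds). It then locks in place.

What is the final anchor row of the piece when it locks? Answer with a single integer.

Answer: 2

Derivation:
Spawn at (row=0, col=1). Try each row:
  row 0: fits
  row 1: fits
  row 2: fits
  row 3: blocked -> lock at row 2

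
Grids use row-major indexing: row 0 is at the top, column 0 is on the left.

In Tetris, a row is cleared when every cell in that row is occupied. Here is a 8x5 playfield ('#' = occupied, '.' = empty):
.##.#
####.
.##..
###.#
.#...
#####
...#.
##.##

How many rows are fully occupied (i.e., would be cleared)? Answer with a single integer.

Answer: 1

Derivation:
Check each row:
  row 0: 2 empty cells -> not full
  row 1: 1 empty cell -> not full
  row 2: 3 empty cells -> not full
  row 3: 1 empty cell -> not full
  row 4: 4 empty cells -> not full
  row 5: 0 empty cells -> FULL (clear)
  row 6: 4 empty cells -> not full
  row 7: 1 empty cell -> not full
Total rows cleared: 1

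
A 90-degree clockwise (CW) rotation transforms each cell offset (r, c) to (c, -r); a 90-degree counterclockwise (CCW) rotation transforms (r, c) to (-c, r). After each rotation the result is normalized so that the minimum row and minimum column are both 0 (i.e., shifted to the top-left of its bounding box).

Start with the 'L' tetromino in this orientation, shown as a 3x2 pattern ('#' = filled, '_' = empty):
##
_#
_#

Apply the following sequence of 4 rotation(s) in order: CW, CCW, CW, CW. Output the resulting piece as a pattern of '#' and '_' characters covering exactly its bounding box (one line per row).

Start:
##
_#
_#
After rotation 1 (CW):
__#
###
After rotation 2 (CCW):
##
_#
_#
After rotation 3 (CW):
__#
###
After rotation 4 (CW):
#_
#_
##

Answer: #_
#_
##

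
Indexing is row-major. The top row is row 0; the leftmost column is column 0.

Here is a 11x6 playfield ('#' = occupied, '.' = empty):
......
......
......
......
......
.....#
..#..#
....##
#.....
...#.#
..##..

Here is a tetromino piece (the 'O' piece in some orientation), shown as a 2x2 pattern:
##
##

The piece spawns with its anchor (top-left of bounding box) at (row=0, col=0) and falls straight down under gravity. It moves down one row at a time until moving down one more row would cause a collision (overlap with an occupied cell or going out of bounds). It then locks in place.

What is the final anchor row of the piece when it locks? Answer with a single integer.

Answer: 6

Derivation:
Spawn at (row=0, col=0). Try each row:
  row 0: fits
  row 1: fits
  row 2: fits
  row 3: fits
  row 4: fits
  row 5: fits
  row 6: fits
  row 7: blocked -> lock at row 6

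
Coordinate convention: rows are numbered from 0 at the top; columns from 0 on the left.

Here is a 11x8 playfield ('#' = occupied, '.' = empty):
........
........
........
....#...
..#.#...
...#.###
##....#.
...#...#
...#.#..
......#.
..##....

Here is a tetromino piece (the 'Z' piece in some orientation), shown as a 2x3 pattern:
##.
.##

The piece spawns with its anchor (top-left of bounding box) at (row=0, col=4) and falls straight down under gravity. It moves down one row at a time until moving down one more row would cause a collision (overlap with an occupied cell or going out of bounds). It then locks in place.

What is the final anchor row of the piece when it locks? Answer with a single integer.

Spawn at (row=0, col=4). Try each row:
  row 0: fits
  row 1: fits
  row 2: fits
  row 3: blocked -> lock at row 2

Answer: 2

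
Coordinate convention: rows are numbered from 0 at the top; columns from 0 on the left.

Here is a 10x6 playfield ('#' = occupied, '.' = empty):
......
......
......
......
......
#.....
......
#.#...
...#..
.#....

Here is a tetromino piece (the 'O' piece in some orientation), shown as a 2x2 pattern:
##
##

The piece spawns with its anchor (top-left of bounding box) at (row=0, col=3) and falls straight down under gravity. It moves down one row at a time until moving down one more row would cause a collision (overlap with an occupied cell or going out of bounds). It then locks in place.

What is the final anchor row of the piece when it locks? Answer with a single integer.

Spawn at (row=0, col=3). Try each row:
  row 0: fits
  row 1: fits
  row 2: fits
  row 3: fits
  row 4: fits
  row 5: fits
  row 6: fits
  row 7: blocked -> lock at row 6

Answer: 6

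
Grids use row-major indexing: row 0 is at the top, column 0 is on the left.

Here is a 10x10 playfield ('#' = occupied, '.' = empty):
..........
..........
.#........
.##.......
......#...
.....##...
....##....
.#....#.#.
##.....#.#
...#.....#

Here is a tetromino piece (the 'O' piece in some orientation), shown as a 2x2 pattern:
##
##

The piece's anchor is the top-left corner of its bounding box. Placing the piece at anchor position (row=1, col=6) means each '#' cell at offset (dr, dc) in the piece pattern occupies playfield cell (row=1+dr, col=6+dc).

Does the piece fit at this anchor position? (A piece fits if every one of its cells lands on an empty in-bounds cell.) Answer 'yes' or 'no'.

Check each piece cell at anchor (1, 6):
  offset (0,0) -> (1,6): empty -> OK
  offset (0,1) -> (1,7): empty -> OK
  offset (1,0) -> (2,6): empty -> OK
  offset (1,1) -> (2,7): empty -> OK
All cells valid: yes

Answer: yes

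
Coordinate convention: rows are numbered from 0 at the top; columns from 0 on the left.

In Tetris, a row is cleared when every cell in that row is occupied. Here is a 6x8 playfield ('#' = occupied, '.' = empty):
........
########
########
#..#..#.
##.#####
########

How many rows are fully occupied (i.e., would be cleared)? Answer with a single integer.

Answer: 3

Derivation:
Check each row:
  row 0: 8 empty cells -> not full
  row 1: 0 empty cells -> FULL (clear)
  row 2: 0 empty cells -> FULL (clear)
  row 3: 5 empty cells -> not full
  row 4: 1 empty cell -> not full
  row 5: 0 empty cells -> FULL (clear)
Total rows cleared: 3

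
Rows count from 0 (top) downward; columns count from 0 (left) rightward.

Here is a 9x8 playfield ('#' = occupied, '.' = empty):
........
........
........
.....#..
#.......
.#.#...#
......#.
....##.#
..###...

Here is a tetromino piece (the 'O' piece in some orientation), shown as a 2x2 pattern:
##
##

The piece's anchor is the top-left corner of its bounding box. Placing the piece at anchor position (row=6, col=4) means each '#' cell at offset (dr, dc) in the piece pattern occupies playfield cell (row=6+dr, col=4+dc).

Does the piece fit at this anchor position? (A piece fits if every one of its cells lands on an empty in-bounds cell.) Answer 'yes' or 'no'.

Answer: no

Derivation:
Check each piece cell at anchor (6, 4):
  offset (0,0) -> (6,4): empty -> OK
  offset (0,1) -> (6,5): empty -> OK
  offset (1,0) -> (7,4): occupied ('#') -> FAIL
  offset (1,1) -> (7,5): occupied ('#') -> FAIL
All cells valid: no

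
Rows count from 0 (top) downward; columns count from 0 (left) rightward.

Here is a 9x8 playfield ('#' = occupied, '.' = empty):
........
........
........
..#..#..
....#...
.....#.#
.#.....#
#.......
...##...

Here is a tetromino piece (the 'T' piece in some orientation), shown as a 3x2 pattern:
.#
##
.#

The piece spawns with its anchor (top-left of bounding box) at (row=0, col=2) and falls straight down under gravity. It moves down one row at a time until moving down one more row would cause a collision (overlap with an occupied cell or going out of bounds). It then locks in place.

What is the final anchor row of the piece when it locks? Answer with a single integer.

Answer: 1

Derivation:
Spawn at (row=0, col=2). Try each row:
  row 0: fits
  row 1: fits
  row 2: blocked -> lock at row 1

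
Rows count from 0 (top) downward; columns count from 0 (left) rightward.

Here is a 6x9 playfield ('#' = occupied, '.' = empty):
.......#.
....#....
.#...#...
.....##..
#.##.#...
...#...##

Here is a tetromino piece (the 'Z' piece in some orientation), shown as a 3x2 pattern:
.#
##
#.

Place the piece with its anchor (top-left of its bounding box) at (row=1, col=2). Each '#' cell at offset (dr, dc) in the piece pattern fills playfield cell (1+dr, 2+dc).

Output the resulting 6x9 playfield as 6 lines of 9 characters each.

Fill (1+0,2+1) = (1,3)
Fill (1+1,2+0) = (2,2)
Fill (1+1,2+1) = (2,3)
Fill (1+2,2+0) = (3,2)

Answer: .......#.
...##....
.###.#...
..#..##..
#.##.#...
...#...##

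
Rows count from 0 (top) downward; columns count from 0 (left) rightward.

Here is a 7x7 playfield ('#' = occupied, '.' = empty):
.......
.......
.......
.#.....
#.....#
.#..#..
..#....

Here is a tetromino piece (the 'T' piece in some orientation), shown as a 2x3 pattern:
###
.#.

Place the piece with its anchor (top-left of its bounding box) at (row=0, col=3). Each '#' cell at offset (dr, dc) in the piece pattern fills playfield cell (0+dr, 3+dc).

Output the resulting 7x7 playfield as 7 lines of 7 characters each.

Answer: ...###.
....#..
.......
.#.....
#.....#
.#..#..
..#....

Derivation:
Fill (0+0,3+0) = (0,3)
Fill (0+0,3+1) = (0,4)
Fill (0+0,3+2) = (0,5)
Fill (0+1,3+1) = (1,4)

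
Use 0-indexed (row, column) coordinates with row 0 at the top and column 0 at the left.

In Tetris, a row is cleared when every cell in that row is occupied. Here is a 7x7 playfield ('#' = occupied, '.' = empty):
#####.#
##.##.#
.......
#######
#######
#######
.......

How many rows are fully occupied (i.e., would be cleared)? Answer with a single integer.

Check each row:
  row 0: 1 empty cell -> not full
  row 1: 2 empty cells -> not full
  row 2: 7 empty cells -> not full
  row 3: 0 empty cells -> FULL (clear)
  row 4: 0 empty cells -> FULL (clear)
  row 5: 0 empty cells -> FULL (clear)
  row 6: 7 empty cells -> not full
Total rows cleared: 3

Answer: 3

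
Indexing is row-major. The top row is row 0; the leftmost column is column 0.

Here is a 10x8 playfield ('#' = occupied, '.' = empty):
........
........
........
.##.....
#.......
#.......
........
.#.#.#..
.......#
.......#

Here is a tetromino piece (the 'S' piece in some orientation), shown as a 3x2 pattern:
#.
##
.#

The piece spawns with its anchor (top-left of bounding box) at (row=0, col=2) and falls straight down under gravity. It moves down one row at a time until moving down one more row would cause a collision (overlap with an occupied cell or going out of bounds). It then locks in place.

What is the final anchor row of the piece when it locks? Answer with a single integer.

Spawn at (row=0, col=2). Try each row:
  row 0: fits
  row 1: fits
  row 2: blocked -> lock at row 1

Answer: 1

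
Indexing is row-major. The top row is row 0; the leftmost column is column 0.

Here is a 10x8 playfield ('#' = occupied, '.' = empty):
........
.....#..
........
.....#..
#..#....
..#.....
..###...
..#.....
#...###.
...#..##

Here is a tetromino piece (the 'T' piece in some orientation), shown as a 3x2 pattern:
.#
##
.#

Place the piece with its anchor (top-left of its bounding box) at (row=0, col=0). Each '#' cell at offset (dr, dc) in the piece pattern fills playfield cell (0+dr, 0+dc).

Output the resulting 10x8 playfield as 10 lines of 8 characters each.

Fill (0+0,0+1) = (0,1)
Fill (0+1,0+0) = (1,0)
Fill (0+1,0+1) = (1,1)
Fill (0+2,0+1) = (2,1)

Answer: .#......
##...#..
.#......
.....#..
#..#....
..#.....
..###...
..#.....
#...###.
...#..##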